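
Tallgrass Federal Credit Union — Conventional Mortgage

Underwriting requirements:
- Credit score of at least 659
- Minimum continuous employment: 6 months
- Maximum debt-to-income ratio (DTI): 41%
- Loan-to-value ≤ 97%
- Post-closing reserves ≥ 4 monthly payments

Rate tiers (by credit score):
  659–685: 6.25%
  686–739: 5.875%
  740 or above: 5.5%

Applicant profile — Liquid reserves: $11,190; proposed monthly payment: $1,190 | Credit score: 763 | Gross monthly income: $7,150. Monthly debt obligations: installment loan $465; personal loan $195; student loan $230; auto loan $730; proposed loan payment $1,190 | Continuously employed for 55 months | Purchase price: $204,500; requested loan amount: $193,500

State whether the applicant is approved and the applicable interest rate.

Approved at 5.5%

Credit score 763 ≥ 659 (meets minimum)
Total monthly debts = (465 + 195 + 230 + 730 + 1,190) = 2,810. Debt-to-income = 2,810/7,150 = 39.3% — meets 41% limit
Loan-to-value = 193,500/204,500 = 94.6% — pass (97% max)
Employment 55 ≥ 6 months
Reserves: 11,190 ÷ 1,190 = 9.4 months (meets 4-month minimum)
All requirements met. Score 763 falls in the 740 or above tier → 5.5%.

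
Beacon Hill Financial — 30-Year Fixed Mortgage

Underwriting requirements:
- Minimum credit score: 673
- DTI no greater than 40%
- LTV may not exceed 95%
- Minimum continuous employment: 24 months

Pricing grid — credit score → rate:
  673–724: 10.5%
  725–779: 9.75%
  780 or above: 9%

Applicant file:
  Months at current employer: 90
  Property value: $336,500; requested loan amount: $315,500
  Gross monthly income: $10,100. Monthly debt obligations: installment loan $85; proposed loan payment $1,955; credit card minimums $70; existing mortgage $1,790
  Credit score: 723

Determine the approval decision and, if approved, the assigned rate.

Approved at 10.5%

Credit score 723 ≥ 673 (meets minimum)
Total monthly debts = (85 + 1,955 + 70 + 1,790) = 3,900. Debt-to-income = 3,900/10,100 = 38.6% — meets 40% limit
LTV: 315,500 ÷ 336,500 = 93.8%, within 95% cap
Employment 90 ≥ 24 months
All requirements met. Score 723 falls in the 673–724 tier → 10.5%.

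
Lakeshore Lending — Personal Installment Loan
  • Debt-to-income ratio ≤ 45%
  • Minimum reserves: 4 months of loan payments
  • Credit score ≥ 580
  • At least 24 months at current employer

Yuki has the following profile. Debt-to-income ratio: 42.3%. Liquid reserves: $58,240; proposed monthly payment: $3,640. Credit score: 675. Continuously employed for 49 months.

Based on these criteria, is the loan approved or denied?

DTI 42.3% ≤ 45%
Reserves: 58,240 ÷ 3,640 = 16.0 months (meets 4-month minimum)
Credit score 675 ≥ 580 (meets)
Employment 49 ≥ 24 months
All criteria satisfied.

Approved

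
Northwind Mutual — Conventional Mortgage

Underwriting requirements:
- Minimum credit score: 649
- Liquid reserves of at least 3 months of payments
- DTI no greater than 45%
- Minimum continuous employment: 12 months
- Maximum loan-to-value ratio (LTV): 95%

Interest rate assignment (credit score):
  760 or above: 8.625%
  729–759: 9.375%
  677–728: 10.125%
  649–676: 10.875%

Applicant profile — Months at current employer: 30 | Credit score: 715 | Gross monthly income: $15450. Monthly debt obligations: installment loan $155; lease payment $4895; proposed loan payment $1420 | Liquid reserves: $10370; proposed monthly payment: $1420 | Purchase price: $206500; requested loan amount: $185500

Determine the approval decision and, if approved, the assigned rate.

Credit score 715 ≥ 649 (meets minimum)
LTV: 185,500 ÷ 206,500 = 89.8%, within 95% cap
Employment 30 ≥ 12 months
Reserves = 10,370/1,420 = 7.3 months ≥ 3
Total monthly debts = (155 + 4,895 + 1,420) = 6,470. DTI: 6,470 ÷ 15,450 = 41.9%, within the 45% cap
All requirements met. Score 715 falls in the 677–728 tier → 10.125%.

Approved at 10.125%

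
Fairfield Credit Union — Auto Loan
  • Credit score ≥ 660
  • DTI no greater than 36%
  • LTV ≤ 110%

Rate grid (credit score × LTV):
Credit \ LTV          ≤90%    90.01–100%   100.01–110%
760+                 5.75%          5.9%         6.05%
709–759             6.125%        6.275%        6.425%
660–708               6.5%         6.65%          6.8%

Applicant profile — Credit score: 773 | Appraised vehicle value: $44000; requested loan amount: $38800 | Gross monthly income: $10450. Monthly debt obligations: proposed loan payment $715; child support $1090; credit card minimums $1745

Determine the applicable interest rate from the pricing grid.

5.75%

Credit score 773 ≥ 660; Total monthly debts = (715 + 1,090 + 1,745) = 3,550. Debt-to-income = 3,550/10,450 = 34% — meets 36% limit
LTV = 38,800/44,000 = 88.2% ≤ 110%
Credit 773 → row 760+; LTV 88.2% → column ≤90%. Grid cell → 5.75%.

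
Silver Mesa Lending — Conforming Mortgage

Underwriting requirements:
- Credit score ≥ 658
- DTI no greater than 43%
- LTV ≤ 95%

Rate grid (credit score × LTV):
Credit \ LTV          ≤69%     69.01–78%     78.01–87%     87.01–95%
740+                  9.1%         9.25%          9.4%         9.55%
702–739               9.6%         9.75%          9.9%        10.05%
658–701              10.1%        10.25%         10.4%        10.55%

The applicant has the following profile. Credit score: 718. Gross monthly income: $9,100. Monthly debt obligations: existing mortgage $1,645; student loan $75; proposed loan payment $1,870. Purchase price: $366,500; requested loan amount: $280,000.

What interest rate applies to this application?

9.75%

Credit score 718 ≥ 658; Total monthly debts = (1,645 + 75 + 1,870) = 3,590. Debt-to-income = 3,590/9,100 = 39.5% — meets 43% limit
Loan-to-value = 280,000/366,500 = 76.4% — pass (95% max)
Credit 718 → row 702–739; LTV 76.4% → column 69.01–78%. Grid cell → 9.75%.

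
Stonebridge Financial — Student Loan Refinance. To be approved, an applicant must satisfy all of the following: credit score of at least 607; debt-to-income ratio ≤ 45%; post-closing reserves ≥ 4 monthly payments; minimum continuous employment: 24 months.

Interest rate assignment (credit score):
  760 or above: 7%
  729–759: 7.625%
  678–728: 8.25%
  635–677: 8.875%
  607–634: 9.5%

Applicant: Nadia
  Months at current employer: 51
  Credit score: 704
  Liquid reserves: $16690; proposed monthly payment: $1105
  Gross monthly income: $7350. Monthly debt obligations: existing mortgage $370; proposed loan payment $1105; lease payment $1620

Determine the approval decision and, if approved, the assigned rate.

Credit score 704 ≥ 607 (meets minimum)
Total monthly debts = (370 + 1,105 + 1,620) = 3,095. DTI: 3,095 ÷ 7,350 = 42.1%, within the 45% cap
Employment 51 ≥ 24 months
Reserves = 16,690/1,105 = 15.1 months ≥ 4
All requirements met. Score 704 falls in the 678–728 tier → 8.25%.

Approved at 8.25%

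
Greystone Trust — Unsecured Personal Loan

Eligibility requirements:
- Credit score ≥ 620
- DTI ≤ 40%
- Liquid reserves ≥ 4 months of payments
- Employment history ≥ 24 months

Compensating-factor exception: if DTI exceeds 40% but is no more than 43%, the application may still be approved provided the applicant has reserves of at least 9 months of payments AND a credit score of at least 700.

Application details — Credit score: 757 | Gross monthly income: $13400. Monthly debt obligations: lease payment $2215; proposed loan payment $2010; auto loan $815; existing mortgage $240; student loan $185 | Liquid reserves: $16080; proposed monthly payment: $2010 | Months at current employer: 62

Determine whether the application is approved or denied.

Credit score 757 ≥ 620 (meets base)
Total debts = (2,215 + 2,010 + 815 + 240 + 185) = 5,465. DTI = 5,465/13,400 = 40.8% > 40% — standard DTI limit exceeded.
Reserves: 16,080 ÷ 2,010 = 8.0 months (meets 4-month minimum)
Employment 62 ≥ 24 months
40.8% falls in the override range (40%–43%), so the compensating-factor test applies.
Reserves 8.0 < 9 months; credit score 757 ≥ 700.
Override conditions not both satisfied; exception does not apply.

Denied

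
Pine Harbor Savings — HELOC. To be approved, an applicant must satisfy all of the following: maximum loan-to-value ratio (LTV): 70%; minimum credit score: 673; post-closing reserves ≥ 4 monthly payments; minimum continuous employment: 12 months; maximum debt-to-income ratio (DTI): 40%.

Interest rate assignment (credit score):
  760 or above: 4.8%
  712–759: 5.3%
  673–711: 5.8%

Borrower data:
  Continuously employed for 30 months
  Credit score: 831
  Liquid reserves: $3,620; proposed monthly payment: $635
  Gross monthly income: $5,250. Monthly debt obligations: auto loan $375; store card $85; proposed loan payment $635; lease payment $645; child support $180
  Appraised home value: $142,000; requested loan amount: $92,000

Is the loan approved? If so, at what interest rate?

Credit score 831 ≥ 673 (meets minimum)
Liquid reserves cover 3,620/635 = 5.7 months — ≥ 4 required
LTV = 92,000/142,000 = 64.8% ≤ 70%
Employment 30 ≥ 12 months
Total monthly debts = (375 + 85 + 635 + 645 + 180) = 1,920. DTI = 1,920/5,250 = 36.6% ≤ 40%
All requirements met. Score 831 falls in the 760 or above tier → 4.8%.

Approved at 4.8%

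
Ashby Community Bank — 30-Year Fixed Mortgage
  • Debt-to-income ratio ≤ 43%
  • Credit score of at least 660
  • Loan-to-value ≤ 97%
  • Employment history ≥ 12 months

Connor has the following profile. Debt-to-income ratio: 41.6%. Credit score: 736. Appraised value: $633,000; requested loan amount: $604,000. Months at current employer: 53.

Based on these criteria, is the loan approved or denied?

DTI 41.6% is within the 43% limit
Credit score 736 ≥ 660 (meets)
LTV = 604,000/633,000 = 95.4% ≤ 97%
Employment 53 ≥ 12 months
All criteria satisfied.

Approved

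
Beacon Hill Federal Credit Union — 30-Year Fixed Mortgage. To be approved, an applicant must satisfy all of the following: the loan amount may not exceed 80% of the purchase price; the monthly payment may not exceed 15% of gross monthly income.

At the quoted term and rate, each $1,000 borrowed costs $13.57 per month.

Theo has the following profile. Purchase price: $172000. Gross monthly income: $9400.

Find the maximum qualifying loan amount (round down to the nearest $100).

Payment cap: 15% × $9,400 = $1,410/month.
At $13.57 per $1,000, that supports 1,410/13.57 × 1,000 ≈ $103,905 → $103,900.
LTV cap: 80% × $172,000 = $137,600 → $137,600.
Binding constraint: payment-to-income.

$103,900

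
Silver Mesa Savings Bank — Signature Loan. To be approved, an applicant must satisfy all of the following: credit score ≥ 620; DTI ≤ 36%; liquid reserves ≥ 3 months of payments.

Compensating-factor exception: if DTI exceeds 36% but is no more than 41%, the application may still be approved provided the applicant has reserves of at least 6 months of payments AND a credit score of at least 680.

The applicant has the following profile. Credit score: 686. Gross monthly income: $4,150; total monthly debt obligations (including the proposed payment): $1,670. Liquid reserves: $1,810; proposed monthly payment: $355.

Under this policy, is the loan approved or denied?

Denied

Credit score 686 ≥ 620 (meets base)
DTI = 1,670/4,150 = 40.2% > 36% — standard DTI limit exceeded.
Liquid reserves cover 1,810/355 = 5.1 months — ≥ 3 required
DTI 40.2% is within the 36%–41% exception band; checking compensating factors.
Override check — reserves: 5.1 mo (short of 6); score: 686 (ok).
Override conditions not both satisfied; exception does not apply.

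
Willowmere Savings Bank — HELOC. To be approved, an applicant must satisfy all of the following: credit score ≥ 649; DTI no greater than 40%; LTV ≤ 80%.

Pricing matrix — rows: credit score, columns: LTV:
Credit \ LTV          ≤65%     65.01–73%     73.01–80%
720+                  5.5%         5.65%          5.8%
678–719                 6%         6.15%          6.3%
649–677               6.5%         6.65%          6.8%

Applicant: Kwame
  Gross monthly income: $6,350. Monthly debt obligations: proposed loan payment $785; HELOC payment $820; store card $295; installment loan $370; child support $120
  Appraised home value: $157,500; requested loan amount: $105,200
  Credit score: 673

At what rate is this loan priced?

Credit score 673 ≥ 649; Total monthly debts = (785 + 820 + 295 + 370 + 120) = 2,390. DTI: 2,390 ÷ 6,350 = 37.6%, within the 40% cap
LTV: 105,200 ÷ 157,500 = 66.8%, within 80% cap
Row: 673 falls in 649–677. Column: 66.8% falls in 65.01–73%. Rate = 6.65%.

6.65%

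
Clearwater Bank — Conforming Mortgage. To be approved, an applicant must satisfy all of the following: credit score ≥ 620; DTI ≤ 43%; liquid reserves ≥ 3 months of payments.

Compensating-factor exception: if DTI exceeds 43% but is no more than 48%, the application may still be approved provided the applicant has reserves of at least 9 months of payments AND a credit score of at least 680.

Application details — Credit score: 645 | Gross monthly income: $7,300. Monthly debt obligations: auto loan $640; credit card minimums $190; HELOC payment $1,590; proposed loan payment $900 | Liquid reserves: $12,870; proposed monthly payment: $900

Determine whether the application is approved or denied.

Denied

Credit score 645 ≥ 620 (meets base)
Total debts = (640 + 190 + 1,590 + 900) = 3,320. DTI: 3,320 ÷ 7,300 = 45.5%, over the 43% base limit.
Reserves = 12,870/900 = 14.3 months ≥ 3
45.5% falls in the override range (43%–48%), so the compensating-factor test applies.
Reserves 14.3 ≥ 9 months; credit score 645 < 680.
Override conditions not both satisfied; exception does not apply.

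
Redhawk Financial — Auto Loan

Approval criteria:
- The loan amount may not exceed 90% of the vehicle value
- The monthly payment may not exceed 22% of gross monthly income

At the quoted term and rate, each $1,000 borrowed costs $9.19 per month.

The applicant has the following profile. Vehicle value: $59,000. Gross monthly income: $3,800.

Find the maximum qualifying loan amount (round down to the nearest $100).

Payment cap: 22% × $3,800 = $836/month.
At $9.19 per $1,000, that supports 836/9.19 × 1,000 ≈ $90,968 → $90,900.
LTV cap: 90% × $59,000 = $53,100 → $53,100.
Binding constraint: loan-to-value.

$53,100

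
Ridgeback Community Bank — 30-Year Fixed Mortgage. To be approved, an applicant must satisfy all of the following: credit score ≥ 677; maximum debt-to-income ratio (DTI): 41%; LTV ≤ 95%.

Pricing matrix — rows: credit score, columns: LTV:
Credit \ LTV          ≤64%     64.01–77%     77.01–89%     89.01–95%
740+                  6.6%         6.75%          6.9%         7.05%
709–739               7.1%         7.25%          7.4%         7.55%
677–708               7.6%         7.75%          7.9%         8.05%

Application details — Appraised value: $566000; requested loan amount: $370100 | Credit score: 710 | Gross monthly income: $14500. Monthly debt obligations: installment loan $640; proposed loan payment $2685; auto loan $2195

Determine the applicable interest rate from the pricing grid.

Credit score 710 ≥ 677; Total monthly debts = (640 + 2,685 + 2,195) = 5,520. DTI: 5,520 ÷ 14,500 = 38.1%, within the 41% cap
LTV = 370,100/566,000 = 65.4% ≤ 95%
Credit 710 → row 709–739; LTV 65.4% → column 64.01–77%. Grid cell → 7.25%.

7.25%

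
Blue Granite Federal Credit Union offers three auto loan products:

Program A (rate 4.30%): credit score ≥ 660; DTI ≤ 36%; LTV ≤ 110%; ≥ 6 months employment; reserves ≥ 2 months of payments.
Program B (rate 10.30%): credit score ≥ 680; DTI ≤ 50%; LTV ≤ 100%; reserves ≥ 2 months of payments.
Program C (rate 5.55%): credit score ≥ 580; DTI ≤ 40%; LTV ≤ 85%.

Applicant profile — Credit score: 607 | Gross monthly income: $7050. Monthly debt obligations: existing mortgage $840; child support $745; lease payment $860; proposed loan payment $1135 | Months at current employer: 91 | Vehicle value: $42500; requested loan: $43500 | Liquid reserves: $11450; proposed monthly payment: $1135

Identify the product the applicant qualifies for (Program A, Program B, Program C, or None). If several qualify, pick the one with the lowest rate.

None

Total debts = (840 + 745 + 860 + 1,135) = 3,580; DTI = 3,580/7,050 = 50.8%.
LTV = 43,500/42,500 = 102.4%.
Reserves = 11,450/1,135 = 10.1 months.
Program A: score 607 < 660; DTI 50.8% > 36%; LTV 102.4% ≤ 110%; employment 91 ≥ 6 mo; reserves 10.1 ≥ 2 mo → does not qualify.
Program B: score 607 < 680; DTI 50.8% > 50%; LTV 102.4% > 100%; reserves 10.1 ≥ 2 mo → does not qualify.
Program C: score 607 ≥ 580; DTI 50.8% > 40%; LTV 102.4% > 85% → does not qualify.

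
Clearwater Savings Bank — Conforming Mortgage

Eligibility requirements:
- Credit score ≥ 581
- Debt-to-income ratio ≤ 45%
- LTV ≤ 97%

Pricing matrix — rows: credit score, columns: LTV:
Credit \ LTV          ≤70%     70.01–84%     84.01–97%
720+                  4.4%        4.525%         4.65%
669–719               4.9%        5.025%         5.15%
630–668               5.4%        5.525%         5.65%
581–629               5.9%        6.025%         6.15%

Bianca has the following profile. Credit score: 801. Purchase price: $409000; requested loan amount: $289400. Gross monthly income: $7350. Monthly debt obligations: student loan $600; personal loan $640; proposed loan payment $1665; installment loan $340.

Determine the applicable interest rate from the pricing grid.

4.525%

Credit score 801 ≥ 581; Total monthly debts = (600 + 640 + 1,665 + 340) = 3,245. DTI = 3,245/7,350 = 44.1% ≤ 45%
LTV = 289,400/409,000 = 70.8% ≤ 97%
Score 801 is in the 720+ band; LTV 70.8% is in the 70.01–84% band → 4.525%.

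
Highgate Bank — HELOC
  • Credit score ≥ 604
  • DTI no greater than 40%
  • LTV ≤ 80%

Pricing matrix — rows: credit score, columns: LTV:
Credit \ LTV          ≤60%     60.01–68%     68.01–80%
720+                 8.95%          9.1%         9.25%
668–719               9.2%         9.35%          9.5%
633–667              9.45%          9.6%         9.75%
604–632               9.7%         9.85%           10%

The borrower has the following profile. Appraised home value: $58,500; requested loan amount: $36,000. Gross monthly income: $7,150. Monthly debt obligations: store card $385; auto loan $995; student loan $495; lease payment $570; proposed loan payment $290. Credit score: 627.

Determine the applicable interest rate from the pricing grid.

Credit score 627 ≥ 604; Total monthly debts = (385 + 995 + 495 + 570 + 290) = 2,735. DTI = 2,735/7,150 = 38.3% ≤ 40%
Loan-to-value = 36,000/58,500 = 61.5% — pass (80% max)
Score 627 is in the 604–632 band; LTV 61.5% is in the 60.01–68% band → 9.85%.

9.85%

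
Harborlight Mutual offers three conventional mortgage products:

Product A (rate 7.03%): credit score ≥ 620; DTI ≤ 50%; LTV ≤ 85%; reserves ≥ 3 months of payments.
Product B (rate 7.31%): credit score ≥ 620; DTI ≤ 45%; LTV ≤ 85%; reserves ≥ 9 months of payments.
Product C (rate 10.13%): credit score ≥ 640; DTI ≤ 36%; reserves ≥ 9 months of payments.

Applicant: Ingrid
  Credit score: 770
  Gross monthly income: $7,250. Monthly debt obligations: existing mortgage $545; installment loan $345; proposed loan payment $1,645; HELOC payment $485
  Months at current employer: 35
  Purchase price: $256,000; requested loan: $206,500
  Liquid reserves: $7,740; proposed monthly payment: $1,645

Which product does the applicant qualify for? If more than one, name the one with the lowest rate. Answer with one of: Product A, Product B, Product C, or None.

Total debts = (545 + 345 + 1,645 + 485) = 3,020; DTI = 3,020/7,250 = 41.7%.
LTV = 206,500/256,000 = 80.7%.
Reserves = 7,740/1,645 = 4.7 months.
Product A: score 770 ≥ 620; DTI 41.7% ≤ 50%; LTV 80.7% ≤ 85%; reserves 4.7 ≥ 3 mo → qualifies.
Product B: score 770 ≥ 620; DTI 41.7% ≤ 45%; LTV 80.7% ≤ 85%; reserves 4.7 < 9 mo → does not qualify.
Product C: score 770 ≥ 640; DTI 41.7% > 36%; reserves 4.7 < 9 mo → does not qualify.

Product A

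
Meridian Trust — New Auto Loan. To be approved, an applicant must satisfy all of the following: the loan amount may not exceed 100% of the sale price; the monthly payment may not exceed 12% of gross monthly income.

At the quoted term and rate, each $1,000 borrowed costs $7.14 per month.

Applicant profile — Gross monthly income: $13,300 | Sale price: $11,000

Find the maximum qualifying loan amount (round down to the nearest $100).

$11,000

Payment cap: 12% × $13,300 = $1,596/month.
At $7.14 per $1,000, that supports 1,596/7.14 × 1,000 ≈ $223,529 → $223,500.
LTV cap: 100% × $11,000 = $11,000 → $11,000.
Binding constraint: loan-to-value.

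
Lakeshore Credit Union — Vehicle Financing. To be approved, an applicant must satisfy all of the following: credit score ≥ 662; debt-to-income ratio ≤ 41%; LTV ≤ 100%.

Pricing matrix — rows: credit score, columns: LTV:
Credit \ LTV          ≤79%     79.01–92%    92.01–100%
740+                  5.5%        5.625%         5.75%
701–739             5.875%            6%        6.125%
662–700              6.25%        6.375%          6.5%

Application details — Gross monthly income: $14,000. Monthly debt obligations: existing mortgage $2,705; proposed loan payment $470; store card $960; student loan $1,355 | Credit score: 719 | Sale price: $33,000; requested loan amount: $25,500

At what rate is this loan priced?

Credit score 719 ≥ 662; Total monthly debts = (2,705 + 470 + 960 + 1,355) = 5,490. Debt-to-income = 5,490/14,000 = 39.2% — meets 41% limit
LTV: 25,500 ÷ 33,000 = 77.3%, within 100% cap
Credit 719 → row 701–739; LTV 77.3% → column ≤79%. Grid cell → 5.875%.

5.875%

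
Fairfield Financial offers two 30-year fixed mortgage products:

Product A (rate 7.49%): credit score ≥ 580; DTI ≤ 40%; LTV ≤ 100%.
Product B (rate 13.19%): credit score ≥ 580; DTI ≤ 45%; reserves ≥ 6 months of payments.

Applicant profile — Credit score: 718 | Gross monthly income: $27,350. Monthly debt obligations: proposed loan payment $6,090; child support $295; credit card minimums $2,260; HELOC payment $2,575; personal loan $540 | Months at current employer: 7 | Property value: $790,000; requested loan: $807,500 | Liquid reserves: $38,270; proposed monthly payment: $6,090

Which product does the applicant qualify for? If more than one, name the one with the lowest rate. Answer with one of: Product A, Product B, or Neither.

Product B

Total debts = (6,090 + 295 + 2,260 + 2,575 + 540) = 11,760; DTI = 11,760/27,350 = 43%.
LTV = 807,500/790,000 = 102.2%.
Reserves = 38,270/6,090 = 6.3 months.
Product A: score 718 ≥ 580; DTI 43% > 40%; LTV 102.2% > 100% → does not qualify.
Product B: score 718 ≥ 580; DTI 43% ≤ 45%; reserves 6.3 ≥ 6 mo → qualifies.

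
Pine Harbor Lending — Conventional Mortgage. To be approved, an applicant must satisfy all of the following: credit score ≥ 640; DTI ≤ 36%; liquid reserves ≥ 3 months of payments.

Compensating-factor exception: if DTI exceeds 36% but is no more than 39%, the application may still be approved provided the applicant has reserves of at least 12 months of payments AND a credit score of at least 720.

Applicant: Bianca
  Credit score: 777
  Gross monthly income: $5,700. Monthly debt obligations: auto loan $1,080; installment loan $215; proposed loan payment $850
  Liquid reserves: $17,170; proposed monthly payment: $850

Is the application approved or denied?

Credit score 777 ≥ 640 (meets base)
Total debts = (1,080 + 215 + 850) = 2,145. DTI: 2,145 ÷ 5,700 = 37.6%, over the 36% base limit.
Reserves: 17,170 ÷ 850 = 20.2 months (meets 3-month minimum)
37.6% falls in the override range (36%–39%), so the compensating-factor test applies.
Override check — reserves: 20.2 mo (ok); score: 777 (ok).
Both compensating conditions met → exception applies.

Approved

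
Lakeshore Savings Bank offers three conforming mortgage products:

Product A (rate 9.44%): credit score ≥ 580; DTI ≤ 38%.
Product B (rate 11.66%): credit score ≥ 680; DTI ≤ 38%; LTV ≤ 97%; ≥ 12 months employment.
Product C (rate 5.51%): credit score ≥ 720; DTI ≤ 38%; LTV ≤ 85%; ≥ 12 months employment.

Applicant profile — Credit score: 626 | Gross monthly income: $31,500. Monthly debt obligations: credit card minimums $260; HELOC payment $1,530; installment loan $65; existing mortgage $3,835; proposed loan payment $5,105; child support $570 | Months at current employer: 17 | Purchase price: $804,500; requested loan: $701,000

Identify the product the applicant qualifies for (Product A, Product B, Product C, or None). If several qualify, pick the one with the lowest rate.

Total debts = (260 + 1,530 + 65 + 3,835 + 5,105 + 570) = 11,365; DTI = 11,365/31,500 = 36.1%.
LTV = 701,000/804,500 = 87.1%.
Product A: score 626 ≥ 580; DTI 36.1% ≤ 38% → qualifies.
Product B: score 626 < 680; DTI 36.1% ≤ 38%; LTV 87.1% ≤ 97%; employment 17 ≥ 12 mo → does not qualify.
Product C: score 626 < 720; DTI 36.1% ≤ 38%; LTV 87.1% > 85%; employment 17 ≥ 12 mo → does not qualify.

Product A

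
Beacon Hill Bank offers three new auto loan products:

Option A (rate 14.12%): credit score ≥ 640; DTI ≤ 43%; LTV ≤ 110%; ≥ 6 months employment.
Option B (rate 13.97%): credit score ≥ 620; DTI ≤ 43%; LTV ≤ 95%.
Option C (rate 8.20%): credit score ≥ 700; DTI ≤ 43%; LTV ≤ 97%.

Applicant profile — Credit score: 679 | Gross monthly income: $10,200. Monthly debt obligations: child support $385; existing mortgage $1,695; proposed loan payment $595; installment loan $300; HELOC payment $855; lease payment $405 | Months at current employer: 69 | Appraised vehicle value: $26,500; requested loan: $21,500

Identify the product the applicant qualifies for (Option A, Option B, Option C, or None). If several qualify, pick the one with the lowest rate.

Option B

Total debts = (385 + 1,695 + 595 + 300 + 855 + 405) = 4,235; DTI = 4,235/10,200 = 41.5%.
LTV = 21,500/26,500 = 81.1%.
Option A: score 679 ≥ 640; DTI 41.5% ≤ 43%; LTV 81.1% ≤ 110%; employment 69 ≥ 6 mo → qualifies.
Option B: score 679 ≥ 620; DTI 41.5% ≤ 43%; LTV 81.1% ≤ 95% → qualifies.
Option C: score 679 < 700; DTI 41.5% ≤ 43%; LTV 81.1% ≤ 97% → does not qualify.
Qualifying: Option A, Option B. Lowest rate is 13.97% → Option B.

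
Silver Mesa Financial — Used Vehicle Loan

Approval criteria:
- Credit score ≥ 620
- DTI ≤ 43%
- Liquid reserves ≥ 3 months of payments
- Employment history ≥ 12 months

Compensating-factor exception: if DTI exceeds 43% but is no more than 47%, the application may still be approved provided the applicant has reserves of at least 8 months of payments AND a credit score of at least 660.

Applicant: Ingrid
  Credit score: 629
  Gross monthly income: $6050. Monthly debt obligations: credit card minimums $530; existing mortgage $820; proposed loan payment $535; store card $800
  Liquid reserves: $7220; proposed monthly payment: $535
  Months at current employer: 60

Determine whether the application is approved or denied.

Denied

Credit score 629 ≥ 620 (meets base)
Total debts = (530 + 820 + 535 + 800) = 2,685. DTI = 2,685/6,050 = 44.4% > 43% — standard DTI limit exceeded.
Reserves = 7,220/535 = 13.5 months ≥ 3
Employment 60 ≥ 12 months
44.4% falls in the override range (43%–47%), so the compensating-factor test applies.
Override check — reserves: 13.5 mo (ok); score: 629 (below 660).
Compensating-factor requirement not fully met.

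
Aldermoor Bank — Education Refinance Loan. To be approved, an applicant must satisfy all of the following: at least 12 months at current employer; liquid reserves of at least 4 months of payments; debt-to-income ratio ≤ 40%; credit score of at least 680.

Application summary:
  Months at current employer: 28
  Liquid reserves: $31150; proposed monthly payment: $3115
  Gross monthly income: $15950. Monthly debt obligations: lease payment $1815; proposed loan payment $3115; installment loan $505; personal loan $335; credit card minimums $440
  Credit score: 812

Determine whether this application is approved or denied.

Approved

Employment 28 ≥ 12 months
Reserves: 31,150 ÷ 3,115 = 10.0 months (meets 4-month minimum)
Total monthly debts = (1,815 + 3,115 + 505 + 335 + 440) = 6,210. Debt-to-income = 6,210/15,950 = 38.9% — meets 40% limit
Credit score 812 ≥ 680 (meets)
All criteria satisfied.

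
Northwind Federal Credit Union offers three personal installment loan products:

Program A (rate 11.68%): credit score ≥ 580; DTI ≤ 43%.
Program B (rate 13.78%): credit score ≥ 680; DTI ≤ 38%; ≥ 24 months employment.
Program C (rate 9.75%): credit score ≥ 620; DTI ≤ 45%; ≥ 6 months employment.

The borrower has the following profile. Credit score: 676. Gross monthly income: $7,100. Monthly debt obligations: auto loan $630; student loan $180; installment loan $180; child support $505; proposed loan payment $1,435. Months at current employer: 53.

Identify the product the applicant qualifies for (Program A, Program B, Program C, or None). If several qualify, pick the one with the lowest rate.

Total debts = (630 + 180 + 180 + 505 + 1,435) = 2,930; DTI = 2,930/7,100 = 41.3%.
Program A: score 676 ≥ 580; DTI 41.3% ≤ 43% → qualifies.
Program B: score 676 < 680; DTI 41.3% > 38%; employment 53 ≥ 24 mo → does not qualify.
Program C: score 676 ≥ 620; DTI 41.3% ≤ 45%; employment 53 ≥ 6 mo → qualifies.
Qualifying: Program A, Program C. Lowest rate is 9.75% → Program C.

Program C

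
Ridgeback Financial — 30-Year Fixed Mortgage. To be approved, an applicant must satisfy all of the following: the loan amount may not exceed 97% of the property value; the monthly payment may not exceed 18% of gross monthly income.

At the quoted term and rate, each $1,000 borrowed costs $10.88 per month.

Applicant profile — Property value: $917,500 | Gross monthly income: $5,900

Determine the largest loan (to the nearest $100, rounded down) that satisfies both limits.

$97,600

Payment cap: 18% × $5,900 = $1,062/month.
At $10.88 per $1,000, that supports 1,062/10.88 × 1,000 ≈ $97,610 → $97,600.
LTV cap: 97% × $917,500 = $889,975 → $889,900.
Binding constraint: payment-to-income.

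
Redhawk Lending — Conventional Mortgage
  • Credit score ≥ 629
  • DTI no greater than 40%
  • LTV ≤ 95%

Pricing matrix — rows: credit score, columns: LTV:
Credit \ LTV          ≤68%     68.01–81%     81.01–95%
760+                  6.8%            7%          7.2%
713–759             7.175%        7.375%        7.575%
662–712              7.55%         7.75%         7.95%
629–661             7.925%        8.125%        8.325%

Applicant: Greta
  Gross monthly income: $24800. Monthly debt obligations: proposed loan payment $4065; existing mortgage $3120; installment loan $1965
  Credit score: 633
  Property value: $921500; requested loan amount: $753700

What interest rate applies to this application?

8.325%

Credit score 633 ≥ 629; Total monthly debts = (4,065 + 3,120 + 1,965) = 9,150. Debt-to-income = 9,150/24,800 = 36.9% — meets 40% limit
LTV = 753,700/921,500 = 81.8% ≤ 95%
Credit 633 → row 629–661; LTV 81.8% → column 81.01–95%. Grid cell → 8.325%.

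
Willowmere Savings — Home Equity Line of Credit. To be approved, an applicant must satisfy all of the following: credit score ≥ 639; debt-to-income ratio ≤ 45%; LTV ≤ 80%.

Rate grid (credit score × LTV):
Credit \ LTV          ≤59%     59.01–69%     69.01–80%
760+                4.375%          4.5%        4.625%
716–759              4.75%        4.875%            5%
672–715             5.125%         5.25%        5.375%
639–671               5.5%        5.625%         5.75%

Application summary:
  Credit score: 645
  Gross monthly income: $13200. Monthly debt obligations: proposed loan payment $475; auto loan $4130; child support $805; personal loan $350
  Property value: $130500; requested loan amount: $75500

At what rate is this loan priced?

5.5%

Credit score 645 ≥ 639; Total monthly debts = (475 + 4,130 + 805 + 350) = 5,760. DTI = 5,760/13,200 = 43.6% ≤ 45%
LTV = 75,500/130,500 = 57.9% ≤ 80%
Score 645 is in the 639–671 band; LTV 57.9% is in the ≤59% band → 5.5%.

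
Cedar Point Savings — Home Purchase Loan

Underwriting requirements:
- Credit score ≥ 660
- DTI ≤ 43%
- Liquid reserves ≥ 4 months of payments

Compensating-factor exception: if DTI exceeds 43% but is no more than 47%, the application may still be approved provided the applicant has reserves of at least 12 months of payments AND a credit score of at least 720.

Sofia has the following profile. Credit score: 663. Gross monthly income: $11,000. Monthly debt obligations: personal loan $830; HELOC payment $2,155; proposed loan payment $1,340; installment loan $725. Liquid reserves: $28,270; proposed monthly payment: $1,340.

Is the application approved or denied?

Credit score 663 ≥ 660 (meets base)
Total debts = (830 + 2,155 + 1,340 + 725) = 5,050. DTI: 5,050 ÷ 11,000 = 45.9%, over the 43% base limit.
Liquid reserves cover 28,270/1,340 = 21.1 months — ≥ 4 required
45.9% falls in the override range (43%–47%), so the compensating-factor test applies.
Reserves 21.1 ≥ 12 months; credit score 663 < 720.
Compensating-factor requirement not fully met.

Denied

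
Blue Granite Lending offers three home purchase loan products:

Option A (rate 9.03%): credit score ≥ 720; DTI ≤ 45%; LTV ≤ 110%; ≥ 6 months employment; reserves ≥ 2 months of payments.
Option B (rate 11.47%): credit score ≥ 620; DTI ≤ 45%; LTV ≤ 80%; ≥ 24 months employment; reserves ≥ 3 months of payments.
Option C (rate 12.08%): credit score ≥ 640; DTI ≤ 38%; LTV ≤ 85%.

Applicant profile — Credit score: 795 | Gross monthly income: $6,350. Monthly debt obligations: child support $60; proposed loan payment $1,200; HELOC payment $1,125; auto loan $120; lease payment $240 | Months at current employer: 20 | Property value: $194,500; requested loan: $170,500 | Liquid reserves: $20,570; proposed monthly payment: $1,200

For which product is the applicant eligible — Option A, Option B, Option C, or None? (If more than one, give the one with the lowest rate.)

Option A

Total debts = (60 + 1,200 + 1,125 + 120 + 240) = 2,745; DTI = 2,745/6,350 = 43.2%.
LTV = 170,500/194,500 = 87.7%.
Reserves = 20,570/1,200 = 17.1 months.
Option A: score 795 ≥ 720; DTI 43.2% ≤ 45%; LTV 87.7% ≤ 110%; employment 20 ≥ 6 mo; reserves 17.1 ≥ 2 mo → qualifies.
Option B: score 795 ≥ 620; DTI 43.2% ≤ 45%; LTV 87.7% > 80%; employment 20 < 24 mo; reserves 17.1 ≥ 3 mo → does not qualify.
Option C: score 795 ≥ 640; DTI 43.2% > 38%; LTV 87.7% > 85% → does not qualify.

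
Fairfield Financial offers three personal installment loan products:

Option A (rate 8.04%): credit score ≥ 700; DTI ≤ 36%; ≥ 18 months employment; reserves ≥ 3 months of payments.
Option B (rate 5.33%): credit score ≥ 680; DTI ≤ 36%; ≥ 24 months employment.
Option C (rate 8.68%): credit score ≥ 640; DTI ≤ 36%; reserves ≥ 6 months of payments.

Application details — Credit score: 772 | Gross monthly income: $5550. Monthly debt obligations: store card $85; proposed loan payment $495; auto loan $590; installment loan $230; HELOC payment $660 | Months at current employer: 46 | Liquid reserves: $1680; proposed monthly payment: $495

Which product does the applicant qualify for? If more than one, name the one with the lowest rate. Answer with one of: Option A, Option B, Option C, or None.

Total debts = (85 + 495 + 590 + 230 + 660) = 2,060; DTI = 2,060/5,550 = 37.1%.
Reserves = 1,680/495 = 3.4 months.
Option A: score 772 ≥ 700; DTI 37.1% > 36%; employment 46 ≥ 18 mo; reserves 3.4 ≥ 3 mo → does not qualify.
Option B: score 772 ≥ 680; DTI 37.1% > 36%; employment 46 ≥ 24 mo → does not qualify.
Option C: score 772 ≥ 640; DTI 37.1% > 36%; reserves 3.4 < 6 mo → does not qualify.

None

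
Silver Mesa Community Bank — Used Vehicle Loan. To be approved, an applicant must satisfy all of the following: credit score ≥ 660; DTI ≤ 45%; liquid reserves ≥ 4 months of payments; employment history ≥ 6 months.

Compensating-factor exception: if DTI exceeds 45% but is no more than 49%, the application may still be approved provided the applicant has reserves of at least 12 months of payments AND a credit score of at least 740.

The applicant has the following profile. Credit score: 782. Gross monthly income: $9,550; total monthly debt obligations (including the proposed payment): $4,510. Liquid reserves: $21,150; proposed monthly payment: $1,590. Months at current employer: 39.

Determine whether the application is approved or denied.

Credit score 782 ≥ 660 (meets base)
DTI = 4,510/9,550 = 47.2% > 45% — standard DTI limit exceeded.
Liquid reserves cover 21,150/1,590 = 13.3 months — ≥ 4 required
Employment 39 ≥ 6 months
DTI 47.2% is within the 45%–49% exception band; checking compensating factors.
Override check — reserves: 13.3 mo (ok); score: 782 (ok).
Both compensating conditions met → exception applies.

Approved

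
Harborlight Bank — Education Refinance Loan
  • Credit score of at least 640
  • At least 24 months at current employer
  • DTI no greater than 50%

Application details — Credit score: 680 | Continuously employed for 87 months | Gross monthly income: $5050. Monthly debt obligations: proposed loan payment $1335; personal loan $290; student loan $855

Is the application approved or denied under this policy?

Approved

Credit score 680 ≥ 640 (meets)
Employment 87 ≥ 24 months
Total monthly debts = (1,335 + 290 + 855) = 2,480. DTI: 2,480 ÷ 5,050 = 49.1%, within the 50% cap
All criteria satisfied.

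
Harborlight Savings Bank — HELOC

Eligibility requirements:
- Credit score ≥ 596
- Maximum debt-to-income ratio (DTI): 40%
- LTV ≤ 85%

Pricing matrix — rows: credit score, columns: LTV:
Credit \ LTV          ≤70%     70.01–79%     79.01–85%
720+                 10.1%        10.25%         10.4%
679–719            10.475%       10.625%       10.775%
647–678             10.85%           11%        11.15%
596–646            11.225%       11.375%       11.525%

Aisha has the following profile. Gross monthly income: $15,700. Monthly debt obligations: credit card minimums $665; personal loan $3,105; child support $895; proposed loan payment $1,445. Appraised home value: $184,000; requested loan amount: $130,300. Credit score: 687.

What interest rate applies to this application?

10.625%

Credit score 687 ≥ 596; Total monthly debts = (665 + 3,105 + 895 + 1,445) = 6,110. Debt-to-income = 6,110/15,700 = 38.9% — meets 40% limit
LTV: 130,300 ÷ 184,000 = 70.8%, within 85% cap
Credit 687 → row 679–719; LTV 70.8% → column 70.01–79%. Grid cell → 10.625%.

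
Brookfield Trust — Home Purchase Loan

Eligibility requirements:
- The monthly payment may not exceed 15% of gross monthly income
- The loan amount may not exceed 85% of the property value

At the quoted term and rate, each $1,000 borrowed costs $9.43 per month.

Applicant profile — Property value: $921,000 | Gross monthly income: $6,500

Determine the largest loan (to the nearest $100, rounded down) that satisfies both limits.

$103,300

Payment cap: 15% × $6,500 = $975/month.
At $9.43 per $1,000, that supports 975/9.43 × 1,000 ≈ $103,393 → $103,300.
LTV cap: 85% × $921,000 = $782,850 → $782,800.
Binding constraint: payment-to-income.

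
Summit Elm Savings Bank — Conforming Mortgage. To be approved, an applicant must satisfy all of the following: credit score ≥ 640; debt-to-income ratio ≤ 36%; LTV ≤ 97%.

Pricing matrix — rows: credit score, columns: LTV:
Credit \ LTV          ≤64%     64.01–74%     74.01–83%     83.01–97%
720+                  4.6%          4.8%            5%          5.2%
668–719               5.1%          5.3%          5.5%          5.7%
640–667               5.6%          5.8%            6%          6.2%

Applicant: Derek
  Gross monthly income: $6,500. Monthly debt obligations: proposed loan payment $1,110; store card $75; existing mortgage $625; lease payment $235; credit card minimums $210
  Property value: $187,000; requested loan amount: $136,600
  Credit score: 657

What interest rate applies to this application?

5.8%

Credit score 657 ≥ 640; Total monthly debts = (1,110 + 75 + 625 + 235 + 210) = 2,255. DTI = 2,255/6,500 = 34.7% ≤ 36%
Loan-to-value = 136,600/187,000 = 73% — pass (97% max)
Credit 657 → row 640–667; LTV 73% → column 64.01–74%. Grid cell → 5.8%.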